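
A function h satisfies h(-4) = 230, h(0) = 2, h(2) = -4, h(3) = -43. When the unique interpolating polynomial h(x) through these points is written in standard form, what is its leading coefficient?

-3

The leading coefficient equals the top divided difference h[-4,0,2,3].
h[-4,0] = (2 - 230) / (0 - (-4)) = -57
h[0,2] = (-4 - 2) / (2 - 0) = -3
h[2,3] = (-43 - (-4)) / (3 - 2) = -39
h[-4,0,2] = (-3 - (-57)) / (2 - (-4)) = 9
h[0,2,3] = (-39 - (-3)) / (3 - 0) = -12
h[-4,0,2,3] = (-12 - 9) / (3 - (-4)) = -3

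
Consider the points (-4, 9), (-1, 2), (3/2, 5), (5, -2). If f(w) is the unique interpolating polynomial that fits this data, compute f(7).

-3154/135

Using Newton's divided-difference form:
f[-4,-1] = (2 - 9) / (-1 - (-4)) = -7/3
f[-1,3/2] = (5 - 2) / (3/2 - (-1)) = 6/5
f[3/2,5] = (-2 - 5) / (5 - 3/2) = -2
f[-4,-1,3/2] = (6/5 - (-7/3)) / (3/2 - (-4)) = 106/165
f[-1,3/2,5] = (-2 - 6/5) / (5 - (-1)) = -8/15
f[-4,-1,3/2,5] = (-8/15 - 106/165) / (5 - (-4)) = -194/1485
f(7) = 9 + (-7/3)·(11) + (106/165)·(11)·(8) + (-194/1485)·(11)·(8)·(11/2) = -3154/135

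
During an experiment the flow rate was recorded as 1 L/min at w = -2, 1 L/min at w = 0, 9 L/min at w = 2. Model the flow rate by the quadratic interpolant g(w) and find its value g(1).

4

Evaluate each Lagrange basis at w = 1:
L_0(1) = (1)·(-1)/[(-2)·(-4)] = -1/8
L_1(1) = (3)·(-1)/[(2)·(-2)] = 3/4
L_2(1) = (3)·(1)/[(4)·(2)] = 3/8
Sum: 1·(-1/8) + 1·(3/4) + 9·(3/8) = 4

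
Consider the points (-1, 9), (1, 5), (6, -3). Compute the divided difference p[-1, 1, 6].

p[-1,1] = (5 - 9) / (1 - (-1)) = -2
p[1,6] = (-3 - 5) / (6 - 1) = -8/5
p[-1,1,6] = (-8/5 - (-2)) / (6 - (-1)) = 2/35

2/35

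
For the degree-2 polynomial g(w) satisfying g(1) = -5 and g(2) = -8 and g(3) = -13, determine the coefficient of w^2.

-1

The leading coefficient equals the top divided difference g[1,2,3].
g[1,2] = (-8 - (-5)) / (2 - 1) = -3
g[2,3] = (-13 - (-8)) / (3 - 2) = -5
g[1,2,3] = (-5 - (-3)) / (3 - 1) = -1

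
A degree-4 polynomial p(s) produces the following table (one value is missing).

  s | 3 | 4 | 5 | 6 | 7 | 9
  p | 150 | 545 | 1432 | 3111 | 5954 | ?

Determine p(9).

The 5 known values determine p uniquely (degree ≤ 4).
Evaluate each Lagrange basis at s = 9:
L_0(9) = (5)·(4)·(3)·(2)/[(-1)·(-2)·(-3)·(-4)] = 5
L_1(9) = (6)·(4)·(3)·(2)/[(1)·(-1)·(-2)·(-3)] = -24
L_2(9) = (6)·(5)·(3)·(2)/[(2)·(1)·(-1)·(-2)] = 45
L_3(9) = (6)·(5)·(4)·(2)/[(3)·(2)·(1)·(-1)] = -40
L_4(9) = (6)·(5)·(4)·(3)/[(4)·(3)·(2)·(1)] = 15
Sum: 150·(5) + 545·(-24) + 1432·(45) + 3111·(-40) + 5954·(15) = 16980

16980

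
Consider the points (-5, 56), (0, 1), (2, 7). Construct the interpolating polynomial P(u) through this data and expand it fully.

P(u) = 2u^2 - u + 1

L_0(u) = u(u - 2) / [35] = (1/35)u^2 - (2/35)u
L_1(u) = (u + 5)(u - 2) / [-10] = -(1/10)u^2 - (3/10)u + 1
L_2(u) = (u + 5)u / [14] = (1/14)u^2 + (5/14)u
P(u) = 56·L_0 + 1·L_1 + 7·L_2
  56·L_0(u) = (8/5)u^2 - (16/5)u
  1·L_1(u) = -(1/10)u^2 - (3/10)u + 1
  7·L_2(u) = (1/2)u^2 + (5/2)u
Adding term by term: 2u^2 - u + 1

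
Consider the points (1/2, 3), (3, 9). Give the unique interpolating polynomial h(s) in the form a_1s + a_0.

Build the Lagrange basis polynomials:
L_0(s) = (s - 3) / [-5/2] = -(2/5)s + 6/5
L_1(s) = (s - 1/2) / [5/2] = (2/5)s - 1/5
h(s) = 3·L_0 + 9·L_1
  3·L_0(s) = -(6/5)s + 18/5
  9·L_1(s) = (18/5)s - 9/5
Adding term by term: (12/5)s + 9/5

h(s) = (12/5)s + 9/5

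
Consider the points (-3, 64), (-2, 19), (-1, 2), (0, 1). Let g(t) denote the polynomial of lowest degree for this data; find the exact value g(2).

-1

L_0(2) = (4)·(3)·(2)/[(-1)·(-2)·(-3)] = -4
L_1(2) = (5)·(3)·(2)/[(1)·(-1)·(-2)] = 15
L_2(2) = (5)·(4)·(2)/[(2)·(1)·(-1)] = -20
L_3(2) = (5)·(4)·(3)/[(3)·(2)·(1)] = 10
Sum: 64·(-4) + 19·(15) + 2·(-20) + 1·(10) = -1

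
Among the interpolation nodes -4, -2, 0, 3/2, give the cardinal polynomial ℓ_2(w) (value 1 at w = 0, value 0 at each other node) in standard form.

ℓ_2(w) = (w + 4)(w + 2)(w - 3/2) / [(4)·(2)·(-3/2)]
       = (w^3 + (9/2)w^2 - w - 12) / (-12)

ℓ_2(w) = -(1/12)w^3 - (3/8)w^2 + (1/12)w + 1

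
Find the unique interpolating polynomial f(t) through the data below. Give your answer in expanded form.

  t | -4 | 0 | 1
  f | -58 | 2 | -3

Build the Lagrange basis polynomials:
L_0(t) = t(t - 1) / [20] = (1/20)t^2 - (1/20)t
L_1(t) = (t + 4)(t - 1) / [-4] = -(1/4)t^2 - (3/4)t + 1
L_2(t) = (t + 4)t / [5] = (1/5)t^2 + (4/5)t
f(t) = (-58)·L_0 + 2·L_1 + (-3)·L_2
  (-58)·L_0(t) = -(29/10)t^2 + (29/10)t
  2·L_1(t) = -(1/2)t^2 - (3/2)t + 2
  (-3)·L_2(t) = -(3/5)t^2 - (12/5)t
Adding term by term: -4t^2 - t + 2

f(t) = -4t^2 - t + 2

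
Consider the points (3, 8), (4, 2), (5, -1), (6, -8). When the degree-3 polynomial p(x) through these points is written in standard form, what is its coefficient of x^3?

L_0(x) = (x - 4)(x - 5)(x - 6) / [-6] = -(1/6)x^3 + (5/2)x^2 - (37/3)x + 20
L_1(x) = (x - 3)(x - 5)(x - 6) / [2] = (1/2)x^3 - 7x^2 + (63/2)x - 45
L_2(x) = (x - 3)(x - 4)(x - 6) / [-2] = -(1/2)x^3 + (13/2)x^2 - 27x + 36
L_3(x) = (x - 3)(x - 4)(x - 5) / [6] = (1/6)x^3 - 2x^2 + (47/6)x - 10
p(x) = 8·L_0 + 2·L_1 + (-1)·L_2 + (-8)·L_3
Only the coefficient of x^3 is needed; take it from each L_i and combine:
8·(-1/6) + 2·(1/2) + (-1)·(-1/2) + (-8)·(1/6) = -7/6

-7/6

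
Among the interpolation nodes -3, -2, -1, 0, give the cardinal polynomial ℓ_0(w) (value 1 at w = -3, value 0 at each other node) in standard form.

ℓ_0(w) = -(1/6)w^3 - (1/2)w^2 - (1/3)w

ℓ_0(w) = (w + 2)(w + 1)w / [(-1)·(-2)·(-3)]
       = (w^3 + 3w^2 + 2w) / (-6)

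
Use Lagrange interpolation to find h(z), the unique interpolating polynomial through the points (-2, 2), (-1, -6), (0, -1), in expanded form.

Build the Lagrange basis polynomials:
L_0(z) = (z + 1)z / [2] = (1/2)z^2 + (1/2)z
L_1(z) = (z + 2)z / [-1] = -z^2 - 2z
L_2(z) = (z + 2)(z + 1) / [2] = (1/2)z^2 + (3/2)z + 1
h(z) = 2·L_0 + (-6)·L_1 + (-1)·L_2
  2·L_0(z) = z^2 + z
  (-6)·L_1(z) = 6z^2 + 12z
  (-1)·L_2(z) = -(1/2)z^2 - (3/2)z - 1
Adding term by term: (13/2)z^2 + (23/2)z - 1

h(z) = (13/2)z^2 + (23/2)z - 1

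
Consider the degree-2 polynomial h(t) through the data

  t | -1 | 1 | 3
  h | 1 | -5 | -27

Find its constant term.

Build the Lagrange basis polynomials:
L_0(t) = (t - 1)(t - 3) / [8] = (1/8)t^2 - (1/2)t + 3/8
L_1(t) = (t + 1)(t - 3) / [-4] = -(1/4)t^2 + (1/2)t + 3/4
L_2(t) = (t + 1)(t - 1) / [8] = (1/8)t^2 - 1/8
h(t) = 1·L_0 + (-5)·L_1 + (-27)·L_2
Only the constant term is needed; take it from each L_i and combine:
1·(3/8) + (-5)·(3/4) + (-27)·(-1/8) = 0

0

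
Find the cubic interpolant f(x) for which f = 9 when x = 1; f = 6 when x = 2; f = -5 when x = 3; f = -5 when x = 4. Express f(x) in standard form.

f(x) = (19/6)x^3 - 23x^2 + (263/6)x - 15

Build the Lagrange basis polynomials:
L_0(x) = (x - 2)(x - 3)(x - 4) / [-6] = -(1/6)x^3 + (3/2)x^2 - (13/3)x + 4
L_1(x) = (x - 1)(x - 3)(x - 4) / [2] = (1/2)x^3 - 4x^2 + (19/2)x - 6
L_2(x) = (x - 1)(x - 2)(x - 4) / [-2] = -(1/2)x^3 + (7/2)x^2 - 7x + 4
L_3(x) = (x - 1)(x - 2)(x - 3) / [6] = (1/6)x^3 - x^2 + (11/6)x - 1
f(x) = 9·L_0 + 6·L_1 + (-5)·L_2 + (-5)·L_3
  9·L_0(x) = -(3/2)x^3 + (27/2)x^2 - 39x + 36
  6·L_1(x) = 3x^3 - 24x^2 + 57x - 36
  (-5)·L_2(x) = (5/2)x^3 - (35/2)x^2 + 35x - 20
  (-5)·L_3(x) = -(5/6)x^3 + 5x^2 - (55/6)x + 5
Adding term by term: (19/6)x^3 - 23x^2 + (263/6)x - 15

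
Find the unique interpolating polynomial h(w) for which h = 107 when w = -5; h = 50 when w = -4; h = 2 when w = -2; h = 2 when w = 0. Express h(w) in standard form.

Build the Lagrange basis polynomials:
L_0(w) = (w + 4)(w + 2)w / [-15] = -(1/15)w^3 - (2/5)w^2 - (8/15)w
L_1(w) = (w + 5)(w + 2)w / [8] = (1/8)w^3 + (7/8)w^2 + (5/4)w
L_2(w) = (w + 5)(w + 4)w / [-12] = -(1/12)w^3 - (3/4)w^2 - (5/3)w
L_3(w) = (w + 5)(w + 4)(w + 2) / [40] = (1/40)w^3 + (11/40)w^2 + (19/20)w + 1
h(w) = 107·L_0 + 50·L_1 + 2·L_2 + 2·L_3
  107·L_0(w) = -(107/15)w^3 - (214/5)w^2 - (856/15)w
  50·L_1(w) = (25/4)w^3 + (175/4)w^2 + (125/2)w
  2·L_2(w) = -(1/6)w^3 - (3/2)w^2 - (10/3)w
  2·L_3(w) = (1/20)w^3 + (11/20)w^2 + (19/10)w + 2
Adding term by term: -w^3 + 4w + 2

h(w) = -w^3 + 4w + 2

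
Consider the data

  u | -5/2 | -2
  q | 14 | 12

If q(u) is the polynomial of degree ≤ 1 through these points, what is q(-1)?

8

Evaluate each Lagrange basis at u = -1:
L_0(-1) = (1)/[(-1/2)] = -2
L_1(-1) = (3/2)/[(1/2)] = 3
Sum: 14·(-2) + 12·(3) = 8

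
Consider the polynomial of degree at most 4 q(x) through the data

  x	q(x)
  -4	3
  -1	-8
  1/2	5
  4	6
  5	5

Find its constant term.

L_0(x) = (x + 1)(x - 1/2)(x - 4)(x - 5) / [972] = (1/972)x^4 - (17/1944)x^3 + (5/324)x^2 + (29/1944)x - 5/486
L_1(x) = (x + 4)(x - 1/2)(x - 4)(x - 5) / [-135] = -(1/135)x^4 + (11/270)x^3 + (1/10)x^2 - (88/135)x + 8/27
L_2(x) = (x + 4)(x + 1)(x - 4)(x - 5) / [1701/16] = (16/1701)x^4 - (64/1701)x^3 - (16/81)x^2 + (1024/1701)x + 1280/1701
L_3(x) = (x + 4)(x + 1)(x - 1/2)(x - 5) / [-140] = -(1/140)x^4 + (1/280)x^3 + (3/20)x^2 + (19/280)x - 1/14
L_4(x) = (x + 4)(x + 1)(x - 1/2)(x - 4) / [243] = (1/243)x^4 + (1/486)x^3 - (11/162)x^2 - (8/243)x + 8/243
q(x) = 3·L_0 + (-8)·L_1 + 5·L_2 + 6·L_3 + 5·L_4
Only the constant term is needed; take it from each L_i and combine:
3·(-5/486) + (-8)·(8/27) + 5·(1280/1701) + 6·(-1/14) + 5·(8/243) = 3733/3402

3733/3402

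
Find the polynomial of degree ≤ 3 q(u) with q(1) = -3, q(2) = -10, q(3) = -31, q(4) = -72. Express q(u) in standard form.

q(u) = -u^3 - u^2 + 3u - 4

L_0(u) = (u - 2)(u - 3)(u - 4) / [-6] = -(1/6)u^3 + (3/2)u^2 - (13/3)u + 4
L_1(u) = (u - 1)(u - 3)(u - 4) / [2] = (1/2)u^3 - 4u^2 + (19/2)u - 6
L_2(u) = (u - 1)(u - 2)(u - 4) / [-2] = -(1/2)u^3 + (7/2)u^2 - 7u + 4
L_3(u) = (u - 1)(u - 2)(u - 3) / [6] = (1/6)u^3 - u^2 + (11/6)u - 1
q(u) = (-3)·L_0 + (-10)·L_1 + (-31)·L_2 + (-72)·L_3
  (-3)·L_0(u) = (1/2)u^3 - (9/2)u^2 + 13u - 12
  (-10)·L_1(u) = -5u^3 + 40u^2 - 95u + 60
  (-31)·L_2(u) = (31/2)u^3 - (217/2)u^2 + 217u - 124
  (-72)·L_3(u) = -12u^3 + 72u^2 - 132u + 72
Adding term by term: -u^3 - u^2 + 3u - 4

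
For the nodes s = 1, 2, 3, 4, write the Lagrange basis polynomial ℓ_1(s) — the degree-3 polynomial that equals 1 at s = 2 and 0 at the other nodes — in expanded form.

ℓ_1(s) = (s - 1)(s - 3)(s - 4) / [(1)·(-1)·(-2)]
       = (s^3 - 8s^2 + 19s - 12) / (2)

ℓ_1(s) = (1/2)s^3 - 4s^2 + (19/2)s - 6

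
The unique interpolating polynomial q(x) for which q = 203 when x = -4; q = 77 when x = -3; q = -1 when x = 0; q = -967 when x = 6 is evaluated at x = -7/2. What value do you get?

Using Newton's divided-difference form:
q[-4,-3] = (77 - 203) / (-3 - (-4)) = -126
q[-3,0] = (-1 - 77) / (0 - (-3)) = -26
q[0,6] = (-967 - (-1)) / (6 - 0) = -161
q[-4,-3,0] = (-26 - (-126)) / (0 - (-4)) = 25
q[-3,0,6] = (-161 - (-26)) / (6 - (-3)) = -15
q[-4,-3,0,6] = (-15 - 25) / (6 - (-4)) = -4
q(-7/2) = 203 + (-126)·(1/2) + 25·(1/2)·(-1/2) + (-4)·(1/2)·(-1/2)·(-7/2) = 521/4

521/4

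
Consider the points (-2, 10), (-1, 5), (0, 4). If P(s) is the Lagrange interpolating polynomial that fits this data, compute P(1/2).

Evaluate each Lagrange basis at s = 1/2:
L_0(1/2) = (3/2)·(1/2)/[(-1)·(-2)] = 3/8
L_1(1/2) = (5/2)·(1/2)/[(1)·(-1)] = -5/4
L_2(1/2) = (5/2)·(3/2)/[(2)·(1)] = 15/8
Sum: 10·(3/8) + 5·(-5/4) + 4·(15/8) = 5

5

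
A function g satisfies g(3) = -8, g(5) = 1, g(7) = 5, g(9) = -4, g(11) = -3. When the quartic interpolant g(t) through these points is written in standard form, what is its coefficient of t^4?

31/384

The leading coefficient equals the top divided difference g[3,5,7,9,11].
g[3,5] = (1 - (-8)) / (5 - 3) = 9/2
g[5,7] = (5 - 1) / (7 - 5) = 2
g[7,9] = (-4 - 5) / (9 - 7) = -9/2
g[9,11] = (-3 - (-4)) / (11 - 9) = 1/2
g[3,5,7] = (2 - 9/2) / (7 - 3) = -5/8
g[5,7,9] = (-9/2 - 2) / (9 - 5) = -13/8
g[7,9,11] = (1/2 - (-9/2)) / (11 - 7) = 5/4
g[3,5,7,9] = (-13/8 - (-5/8)) / (9 - 3) = -1/6
g[5,7,9,11] = (5/4 - (-13/8)) / (11 - 5) = 23/48
g[3,5,7,9,11] = (23/48 - (-1/6)) / (11 - 3) = 31/384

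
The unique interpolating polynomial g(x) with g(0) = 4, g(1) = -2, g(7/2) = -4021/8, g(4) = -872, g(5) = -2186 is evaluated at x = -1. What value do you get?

-2

L_0(-1) = (-2)·(-9/2)·(-5)·(-6)/[(-1)·(-7/2)·(-4)·(-5)] = 27/7
L_1(-1) = (-1)·(-9/2)·(-5)·(-6)/[(1)·(-5/2)·(-3)·(-4)] = -9/2
L_2(-1) = (-1)·(-2)·(-5)·(-6)/[(7/2)·(5/2)·(-1/2)·(-3/2)] = 64/7
L_3(-1) = (-1)·(-2)·(-9/2)·(-6)/[(4)·(3)·(1/2)·(-1)] = -9
L_4(-1) = (-1)·(-2)·(-9/2)·(-5)/[(5)·(4)·(3/2)·(1)] = 3/2
Sum: 4·(27/7) + (-2)·(-9/2) + (-4021/8)·(64/7) + (-872)·(-9) + (-2186)·(3/2) = -2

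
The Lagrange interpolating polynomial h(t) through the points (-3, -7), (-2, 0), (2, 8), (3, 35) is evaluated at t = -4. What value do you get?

Evaluate each Lagrange basis at t = -4:
L_0(-4) = (-2)·(-6)·(-7)/[(-1)·(-5)·(-6)] = 14/5
L_1(-4) = (-1)·(-6)·(-7)/[(1)·(-4)·(-5)] = -21/10
L_2(-4) = (-1)·(-2)·(-7)/[(5)·(4)·(-1)] = 7/10
L_3(-4) = (-1)·(-2)·(-6)/[(6)·(5)·(1)] = -2/5
Sum: (-7)·(14/5) + 0 + 8·(7/10) + 35·(-2/5) = -28

-28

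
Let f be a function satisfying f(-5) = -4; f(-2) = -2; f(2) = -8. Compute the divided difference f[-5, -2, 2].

-13/42

f[-5,-2] = (-2 - (-4)) / (-2 - (-5)) = 2/3
f[-2,2] = (-8 - (-2)) / (2 - (-2)) = -3/2
f[-5,-2,2] = (-3/2 - 2/3) / (2 - (-5)) = -13/42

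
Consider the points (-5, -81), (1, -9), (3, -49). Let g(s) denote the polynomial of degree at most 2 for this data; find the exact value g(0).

Evaluate each Lagrange basis at s = 0:
L_0(0) = (-1)·(-3)/[(-6)·(-8)] = 1/16
L_1(0) = (5)·(-3)/[(6)·(-2)] = 5/4
L_2(0) = (5)·(-1)/[(8)·(2)] = -5/16
Sum: (-81)·(1/16) + (-9)·(5/4) + (-49)·(-5/16) = -1

-1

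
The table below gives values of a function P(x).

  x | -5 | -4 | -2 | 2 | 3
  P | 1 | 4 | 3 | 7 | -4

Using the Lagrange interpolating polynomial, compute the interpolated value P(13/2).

L_0(13/2) = (21/2)·(17/2)·(9/2)·(7/2)/[(-1)·(-3)·(-7)·(-8)] = 1071/128
L_1(13/2) = (23/2)·(17/2)·(9/2)·(7/2)/[(1)·(-2)·(-6)·(-7)] = -1173/64
L_2(13/2) = (23/2)·(21/2)·(9/2)·(7/2)/[(3)·(2)·(-4)·(-5)] = 10143/640
L_3(13/2) = (23/2)·(21/2)·(17/2)·(7/2)/[(7)·(6)·(4)·(-1)] = -2737/128
L_4(13/2) = (23/2)·(21/2)·(17/2)·(9/2)/[(8)·(7)·(5)·(1)] = 10557/640
Sum: 1·(1071/128) + 4·(-1173/64) + 3·(10143/640) + 7·(-2737/128) + (-4)·(10557/640) = -149159/640

-149159/640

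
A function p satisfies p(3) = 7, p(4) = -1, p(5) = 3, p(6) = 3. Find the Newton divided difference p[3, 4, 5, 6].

-8/3

p[3,4] = (-1 - 7) / (4 - 3) = -8
p[4,5] = (3 - (-1)) / (5 - 4) = 4
p[5,6] = (3 - 3) / (6 - 5) = 0
p[3,4,5] = (4 - (-8)) / (5 - 3) = 6
p[4,5,6] = (0 - 4) / (6 - 4) = -2
p[3,4,5,6] = (-2 - 6) / (6 - 3) = -8/3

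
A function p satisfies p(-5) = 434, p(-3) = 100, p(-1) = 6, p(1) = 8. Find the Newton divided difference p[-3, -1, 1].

p[-3,-1] = (6 - 100) / (-1 - (-3)) = -47
p[-1,1] = (8 - 6) / (1 - (-1)) = 1
p[-3,-1,1] = (1 - (-47)) / (1 - (-3)) = 12

12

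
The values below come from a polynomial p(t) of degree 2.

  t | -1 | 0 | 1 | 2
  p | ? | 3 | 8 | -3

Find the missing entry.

The 3 known values determine p uniquely (degree ≤ 2).
Evaluate each Lagrange basis at t = -1:
L_0(-1) = (-2)·(-3)/[(-1)·(-2)] = 3
L_1(-1) = (-1)·(-3)/[(1)·(-1)] = -3
L_2(-1) = (-1)·(-2)/[(2)·(1)] = 1
Sum: 3·(3) + 8·(-3) + (-3)·(1) = -18

-18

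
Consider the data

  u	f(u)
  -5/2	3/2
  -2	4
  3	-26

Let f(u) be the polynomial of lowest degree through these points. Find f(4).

-44

Evaluate each Lagrange basis at u = 4:
L_0(4) = (6)·(1)/[(-1/2)·(-11/2)] = 24/11
L_1(4) = (13/2)·(1)/[(1/2)·(-5)] = -13/5
L_2(4) = (13/2)·(6)/[(11/2)·(5)] = 78/55
Sum: 3/2·(24/11) + 4·(-13/5) + (-26)·(78/55) = -44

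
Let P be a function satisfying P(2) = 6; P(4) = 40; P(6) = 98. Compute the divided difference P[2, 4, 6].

3

P[2,4] = (40 - 6) / (4 - 2) = 17
P[4,6] = (98 - 40) / (6 - 4) = 29
P[2,4,6] = (29 - 17) / (6 - 2) = 3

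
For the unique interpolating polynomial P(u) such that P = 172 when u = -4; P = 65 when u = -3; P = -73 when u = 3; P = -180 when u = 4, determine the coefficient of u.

Build the Lagrange basis polynomials:
L_0(u) = (u + 3)(u - 3)(u - 4) / [-56] = -(1/56)u^3 + (1/14)u^2 + (9/56)u - 9/14
L_1(u) = (u + 4)(u - 3)(u - 4) / [42] = (1/42)u^3 - (1/14)u^2 - (8/21)u + 8/7
L_2(u) = (u + 4)(u + 3)(u - 4) / [-42] = -(1/42)u^3 - (1/14)u^2 + (8/21)u + 8/7
L_3(u) = (u + 4)(u + 3)(u - 3) / [56] = (1/56)u^3 + (1/14)u^2 - (9/56)u - 9/14
P(u) = 172·L_0 + 65·L_1 + (-73)·L_2 + (-180)·L_3
Only the coefficient of u is needed; take it from each L_i and combine:
172·(9/56) + 65·(-8/21) + (-73)·(8/21) + (-180)·(-9/56) = 4

4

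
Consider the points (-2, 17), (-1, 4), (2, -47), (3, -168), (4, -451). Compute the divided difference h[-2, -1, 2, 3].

h[-2,-1] = (4 - 17) / (-1 - (-2)) = -13
h[-1,2] = (-47 - 4) / (2 - (-1)) = -17
h[2,3] = (-168 - (-47)) / (3 - 2) = -121
h[-2,-1,2] = (-17 - (-13)) / (2 - (-2)) = -1
h[-1,2,3] = (-121 - (-17)) / (3 - (-1)) = -26
h[-2,-1,2,3] = (-26 - (-1)) / (3 - (-2)) = -5

-5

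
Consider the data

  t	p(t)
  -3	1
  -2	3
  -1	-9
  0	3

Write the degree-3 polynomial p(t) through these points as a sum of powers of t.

p(t) = (19/3)t^3 + 31t^2 + (110/3)t + 3

Newton's divided differences:
p[-3,-2] = (3 - 1) / (-2 - (-3)) = 2
p[-2,-1] = (-9 - 3) / (-1 - (-2)) = -12
p[-1,0] = (3 - (-9)) / (0 - (-1)) = 12
p[-3,-2,-1] = (-12 - 2) / (-1 - (-3)) = -7
p[-2,-1,0] = (12 - (-12)) / (0 - (-2)) = 12
p[-3,-2,-1,0] = (12 - (-7)) / (0 - (-3)) = 19/3
p(t) = 1 + 2·(t + 3) + (-7)·(t + 3)(t + 2) + (19/3)·(t + 3)(t + 2)(t + 1)
Expanding: p(t) = (19/3)t^3 + 31t^2 + (110/3)t + 3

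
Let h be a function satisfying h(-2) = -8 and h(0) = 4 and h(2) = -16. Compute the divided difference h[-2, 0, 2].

-4

h[-2,0] = (4 - (-8)) / (0 - (-2)) = 6
h[0,2] = (-16 - 4) / (2 - 0) = -10
h[-2,0,2] = (-10 - 6) / (2 - (-2)) = -4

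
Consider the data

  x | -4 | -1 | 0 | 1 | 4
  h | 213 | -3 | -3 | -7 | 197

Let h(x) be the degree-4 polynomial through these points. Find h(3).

Using Newton's divided-difference form:
h[-4,-1] = (-3 - 213) / (-1 - (-4)) = -72
h[-1,0] = (-3 - (-3)) / (0 - (-1)) = 0
h[0,1] = (-7 - (-3)) / (1 - 0) = -4
h[1,4] = (197 - (-7)) / (4 - 1) = 68
h[-4,-1,0] = (0 - (-72)) / (0 - (-4)) = 18
h[-1,0,1] = (-4 - 0) / (1 - (-1)) = -2
h[0,1,4] = (68 - (-4)) / (4 - 0) = 18
h[-4,-1,0,1] = (-2 - 18) / (1 - (-4)) = -4
h[-1,0,1,4] = (18 - (-2)) / (4 - (-1)) = 4
h[-4,-1,0,1,4] = (4 - (-4)) / (4 - (-4)) = 1
h(3) = 213 + (-72)·(7) + 18·(7)·(4) + (-4)·(7)·(4)·(3) + 1·(7)·(4)·(3)·(2) = 45

45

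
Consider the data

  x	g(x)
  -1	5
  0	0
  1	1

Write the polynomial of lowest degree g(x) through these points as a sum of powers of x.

Newton's divided differences:
g[-1,0] = (0 - 5) / (0 - (-1)) = -5
g[0,1] = (1 - 0) / (1 - 0) = 1
g[-1,0,1] = (1 - (-5)) / (1 - (-1)) = 3
g(x) = 5 + (-5)·(x + 1) + 3·(x + 1)x
Expanding: g(x) = 3x^2 - 2x

g(x) = 3x^2 - 2x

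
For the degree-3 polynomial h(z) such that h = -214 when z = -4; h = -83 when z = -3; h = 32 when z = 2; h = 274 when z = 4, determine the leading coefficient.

The leading coefficient equals the top divided difference h[-4,-3,2,4].
h[-4,-3] = (-83 - (-214)) / (-3 - (-4)) = 131
h[-3,2] = (32 - (-83)) / (2 - (-3)) = 23
h[2,4] = (274 - 32) / (4 - 2) = 121
h[-4,-3,2] = (23 - 131) / (2 - (-4)) = -18
h[-3,2,4] = (121 - 23) / (4 - (-3)) = 14
h[-4,-3,2,4] = (14 - (-18)) / (4 - (-4)) = 4

4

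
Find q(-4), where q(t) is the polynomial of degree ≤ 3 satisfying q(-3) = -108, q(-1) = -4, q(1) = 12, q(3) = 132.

Using Newton's divided-difference form:
q[-3,-1] = (-4 - (-108)) / (-1 - (-3)) = 52
q[-1,1] = (12 - (-4)) / (1 - (-1)) = 8
q[1,3] = (132 - 12) / (3 - 1) = 60
q[-3,-1,1] = (8 - 52) / (1 - (-3)) = -11
q[-1,1,3] = (60 - 8) / (3 - (-1)) = 13
q[-3,-1,1,3] = (13 - (-11)) / (3 - (-3)) = 4
q(-4) = -108 + 52·(-1) + (-11)·(-1)·(-3) + 4·(-1)·(-3)·(-5) = -253

-253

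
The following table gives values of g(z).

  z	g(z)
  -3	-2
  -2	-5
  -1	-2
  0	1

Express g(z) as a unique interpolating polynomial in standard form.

g(z) = -z^3 - 3z^2 + z + 1

Newton's divided differences:
g[-3,-2] = (-5 - (-2)) / (-2 - (-3)) = -3
g[-2,-1] = (-2 - (-5)) / (-1 - (-2)) = 3
g[-1,0] = (1 - (-2)) / (0 - (-1)) = 3
g[-3,-2,-1] = (3 - (-3)) / (-1 - (-3)) = 3
g[-2,-1,0] = (3 - 3) / (0 - (-2)) = 0
g[-3,-2,-1,0] = (0 - 3) / (0 - (-3)) = -1
g(z) = -2 + (-3)·(z + 3) + 3·(z + 3)(z + 2) + (-1)·(z + 3)(z + 2)(z + 1)
Expanding: g(z) = -z^3 - 3z^2 + z + 1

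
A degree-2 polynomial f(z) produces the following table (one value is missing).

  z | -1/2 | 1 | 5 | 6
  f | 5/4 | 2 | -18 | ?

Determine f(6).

-28

The 3 known values determine f uniquely (degree ≤ 2).
L_0(6) = (5)·(1)/[(-3/2)·(-11/2)] = 20/33
L_1(6) = (13/2)·(1)/[(3/2)·(-4)] = -13/12
L_2(6) = (13/2)·(5)/[(11/2)·(4)] = 65/44
Sum: 5/4·(20/33) + 2·(-13/12) + (-18)·(65/44) = -28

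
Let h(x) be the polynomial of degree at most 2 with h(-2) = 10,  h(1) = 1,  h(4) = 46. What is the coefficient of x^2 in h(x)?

3

Build the Lagrange basis polynomials:
L_0(x) = (x - 1)(x - 4) / [18] = (1/18)x^2 - (5/18)x + 2/9
L_1(x) = (x + 2)(x - 4) / [-9] = -(1/9)x^2 + (2/9)x + 8/9
L_2(x) = (x + 2)(x - 1) / [18] = (1/18)x^2 + (1/18)x - 1/9
h(x) = 10·L_0 + 1·L_1 + 46·L_2
Only the coefficient of x^2 is needed; take it from each L_i and combine:
10·(1/18) + 1·(-1/9) + 46·(1/18) = 3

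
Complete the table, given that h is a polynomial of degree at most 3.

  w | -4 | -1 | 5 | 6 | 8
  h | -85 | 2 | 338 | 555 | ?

1235

The 4 known values determine h uniquely (degree ≤ 3).
Evaluate each Lagrange basis at w = 8:
L_0(8) = (9)·(3)·(2)/[(-3)·(-9)·(-10)] = -1/5
L_1(8) = (12)·(3)·(2)/[(3)·(-6)·(-7)] = 4/7
L_2(8) = (12)·(9)·(2)/[(9)·(6)·(-1)] = -4
L_3(8) = (12)·(9)·(3)/[(10)·(7)·(1)] = 162/35
Sum: (-85)·(-1/5) + 2·(4/7) + 338·(-4) + 555·(162/35) = 1235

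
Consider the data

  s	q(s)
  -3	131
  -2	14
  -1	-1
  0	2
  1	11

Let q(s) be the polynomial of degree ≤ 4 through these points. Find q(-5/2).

827/16

Using Newton's divided-difference form:
q[-3,-2] = (14 - 131) / (-2 - (-3)) = -117
q[-2,-1] = (-1 - 14) / (-1 - (-2)) = -15
q[-1,0] = (2 - (-1)) / (0 - (-1)) = 3
q[0,1] = (11 - 2) / (1 - 0) = 9
q[-3,-2,-1] = (-15 - (-117)) / (-1 - (-3)) = 51
q[-2,-1,0] = (3 - (-15)) / (0 - (-2)) = 9
q[-1,0,1] = (9 - 3) / (1 - (-1)) = 3
q[-3,-2,-1,0] = (9 - 51) / (0 - (-3)) = -14
q[-2,-1,0,1] = (3 - 9) / (1 - (-2)) = -2
q[-3,-2,-1,0,1] = (-2 - (-14)) / (1 - (-3)) = 3
q(-5/2) = 131 + (-117)·(1/2) + 51·(1/2)·(-1/2) + (-14)·(1/2)·(-1/2)·(-3/2) + 3·(1/2)·(-1/2)·(-3/2)·(-5/2) = 827/16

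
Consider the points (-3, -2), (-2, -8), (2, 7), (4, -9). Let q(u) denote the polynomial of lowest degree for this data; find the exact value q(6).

-382/5

Using Newton's divided-difference form:
q[-3,-2] = (-8 - (-2)) / (-2 - (-3)) = -6
q[-2,2] = (7 - (-8)) / (2 - (-2)) = 15/4
q[2,4] = (-9 - 7) / (4 - 2) = -8
q[-3,-2,2] = (15/4 - (-6)) / (2 - (-3)) = 39/20
q[-2,2,4] = (-8 - 15/4) / (4 - (-2)) = -47/24
q[-3,-2,2,4] = (-47/24 - 39/20) / (4 - (-3)) = -67/120
q(6) = -2 + (-6)·(9) + (39/20)·(9)·(8) + (-67/120)·(9)·(8)·(4) = -382/5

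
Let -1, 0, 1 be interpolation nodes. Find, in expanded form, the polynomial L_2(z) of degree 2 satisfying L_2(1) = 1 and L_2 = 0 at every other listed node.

L_2(z) = (1/2)z^2 + (1/2)z

L_2(z) = (z + 1)z / [(2)·(1)]
       = (z^2 + z) / (2)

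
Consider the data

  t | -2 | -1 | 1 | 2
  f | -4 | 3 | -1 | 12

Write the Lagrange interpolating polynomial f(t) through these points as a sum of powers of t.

L_0(t) = (t + 1)(t - 1)(t - 2) / [-12] = -(1/12)t^3 + (1/6)t^2 + (1/12)t - 1/6
L_1(t) = (t + 2)(t - 1)(t - 2) / [6] = (1/6)t^3 - (1/6)t^2 - (2/3)t + 2/3
L_2(t) = (t + 2)(t + 1)(t - 2) / [-6] = -(1/6)t^3 - (1/6)t^2 + (2/3)t + 2/3
L_3(t) = (t + 2)(t + 1)(t - 1) / [12] = (1/12)t^3 + (1/6)t^2 - (1/12)t - 1/6
f(t) = (-4)·L_0 + 3·L_1 + (-1)·L_2 + 12·L_3
  (-4)·L_0(t) = (1/3)t^3 - (2/3)t^2 - (1/3)t + 2/3
  3·L_1(t) = (1/2)t^3 - (1/2)t^2 - 2t + 2
  (-1)·L_2(t) = (1/6)t^3 + (1/6)t^2 - (2/3)t - 2/3
  12·L_3(t) = t^3 + 2t^2 - t - 2
Adding term by term: 2t^3 + t^2 - 4t

f(t) = 2t^3 + t^2 - 4t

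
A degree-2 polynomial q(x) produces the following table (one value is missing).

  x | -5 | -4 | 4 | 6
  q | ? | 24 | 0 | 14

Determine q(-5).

The 3 known values determine q uniquely (degree ≤ 2).
Evaluate each Lagrange basis at x = -5:
L_0(-5) = (-9)·(-11)/[(-8)·(-10)] = 99/80
L_1(-5) = (-1)·(-11)/[(8)·(-2)] = -11/16
L_2(-5) = (-1)·(-9)/[(10)·(2)] = 9/20
Sum: 24·(99/80) + 0 + 14·(9/20) = 36

36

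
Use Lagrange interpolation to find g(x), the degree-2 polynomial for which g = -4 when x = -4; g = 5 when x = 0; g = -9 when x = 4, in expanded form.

L_0(x) = x(x - 4) / [32] = (1/32)x^2 - (1/8)x
L_1(x) = (x + 4)(x - 4) / [-16] = -(1/16)x^2 + 1
L_2(x) = (x + 4)x / [32] = (1/32)x^2 + (1/8)x
g(x) = (-4)·L_0 + 5·L_1 + (-9)·L_2
  (-4)·L_0(x) = -(1/8)x^2 + (1/2)x
  5·L_1(x) = -(5/16)x^2 + 5
  (-9)·L_2(x) = -(9/32)x^2 - (9/8)x
Adding term by term: -(23/32)x^2 - (5/8)x + 5

g(x) = -(23/32)x^2 - (5/8)x + 5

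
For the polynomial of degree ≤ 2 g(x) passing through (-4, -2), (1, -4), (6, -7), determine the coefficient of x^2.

The leading coefficient equals the top divided difference g[-4,1,6].
g[-4,1] = (-4 - (-2)) / (1 - (-4)) = -2/5
g[1,6] = (-7 - (-4)) / (6 - 1) = -3/5
g[-4,1,6] = (-3/5 - (-2/5)) / (6 - (-4)) = -1/50

-1/50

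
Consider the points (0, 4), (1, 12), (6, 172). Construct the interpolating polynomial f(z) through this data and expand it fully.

f(z) = 4z^2 + 4z + 4

Build the Lagrange basis polynomials:
L_0(z) = (z - 1)(z - 6) / [6] = (1/6)z^2 - (7/6)z + 1
L_1(z) = z(z - 6) / [-5] = -(1/5)z^2 + (6/5)z
L_2(z) = z(z - 1) / [30] = (1/30)z^2 - (1/30)z
f(z) = 4·L_0 + 12·L_1 + 172·L_2
  4·L_0(z) = (2/3)z^2 - (14/3)z + 4
  12·L_1(z) = -(12/5)z^2 + (72/5)z
  172·L_2(z) = (86/15)z^2 - (86/15)z
Adding term by term: 4z^2 + 4z + 4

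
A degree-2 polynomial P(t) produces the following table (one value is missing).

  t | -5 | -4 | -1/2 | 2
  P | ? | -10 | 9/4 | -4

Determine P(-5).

-18

The 3 known values determine P uniquely (degree ≤ 2).
Evaluate each Lagrange basis at t = -5:
L_0(-5) = (-9/2)·(-7)/[(-7/2)·(-6)] = 3/2
L_1(-5) = (-1)·(-7)/[(7/2)·(-5/2)] = -4/5
L_2(-5) = (-1)·(-9/2)/[(6)·(5/2)] = 3/10
Sum: (-10)·(3/2) + 9/4·(-4/5) + (-4)·(3/10) = -18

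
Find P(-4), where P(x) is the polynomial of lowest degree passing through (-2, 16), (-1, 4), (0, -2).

Using Newton's divided-difference form:
P[-2,-1] = (4 - 16) / (-1 - (-2)) = -12
P[-1,0] = (-2 - 4) / (0 - (-1)) = -6
P[-2,-1,0] = (-6 - (-12)) / (0 - (-2)) = 3
P(-4) = 16 + (-12)·(-2) + 3·(-2)·(-3) = 58

58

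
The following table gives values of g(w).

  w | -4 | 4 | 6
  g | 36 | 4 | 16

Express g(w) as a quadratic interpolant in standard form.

Newton's divided differences:
g[-4,4] = (4 - 36) / (4 - (-4)) = -4
g[4,6] = (16 - 4) / (6 - 4) = 6
g[-4,4,6] = (6 - (-4)) / (6 - (-4)) = 1
g(w) = 36 + (-4)·(w + 4) + 1·(w + 4)(w - 4)
Expanding: g(w) = w^2 - 4w + 4

g(w) = w^2 - 4w + 4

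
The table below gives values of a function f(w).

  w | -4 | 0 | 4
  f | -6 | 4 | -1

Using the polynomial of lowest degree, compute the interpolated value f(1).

Using Newton's divided-difference form:
f[-4,0] = (4 - (-6)) / (0 - (-4)) = 5/2
f[0,4] = (-1 - 4) / (4 - 0) = -5/4
f[-4,0,4] = (-5/4 - 5/2) / (4 - (-4)) = -15/32
f(1) = -6 + (5/2)·(5) + (-15/32)·(5)·(1) = 133/32

133/32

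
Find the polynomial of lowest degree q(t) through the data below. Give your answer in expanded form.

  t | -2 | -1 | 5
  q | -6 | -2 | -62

Newton's divided differences:
q[-2,-1] = (-2 - (-6)) / (-1 - (-2)) = 4
q[-1,5] = (-62 - (-2)) / (5 - (-1)) = -10
q[-2,-1,5] = (-10 - 4) / (5 - (-2)) = -2
q(t) = -6 + 4·(t + 2) + (-2)·(t + 2)(t + 1)
Expanding: q(t) = -2t^2 - 2t - 2

q(t) = -2t^2 - 2t - 2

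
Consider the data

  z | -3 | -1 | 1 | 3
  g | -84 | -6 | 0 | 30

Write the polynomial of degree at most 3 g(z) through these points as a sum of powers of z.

g(z) = 2z^3 - 3z^2 + z

L_0(z) = (z + 1)(z - 1)(z - 3) / [-48] = -(1/48)z^3 + (1/16)z^2 + (1/48)z - 1/16
L_1(z) = (z + 3)(z - 1)(z - 3) / [16] = (1/16)z^3 - (1/16)z^2 - (9/16)z + 9/16
L_2(z) = (z + 3)(z + 1)(z - 3) / [-16] = -(1/16)z^3 - (1/16)z^2 + (9/16)z + 9/16
L_3(z) = (z + 3)(z + 1)(z - 1) / [48] = (1/48)z^3 + (1/16)z^2 - (1/48)z - 1/16
g(z) = (-84)·L_0 + (-6)·L_1 + 0·L_2 + 30·L_3
  (-84)·L_0(z) = (7/4)z^3 - (21/4)z^2 - (7/4)z + 21/4
  (-6)·L_1(z) = -(3/8)z^3 + (3/8)z^2 + (27/8)z - 27/8
  0·L_2(z) = 0
  30·L_3(z) = (5/8)z^3 + (15/8)z^2 - (5/8)z - 15/8
Adding term by term: 2z^3 - 3z^2 + z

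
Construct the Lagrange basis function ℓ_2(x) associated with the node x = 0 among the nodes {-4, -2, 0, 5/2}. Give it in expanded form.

ℓ_2(x) = -(1/20)x^3 - (7/40)x^2 + (7/20)x + 1

ℓ_2(x) = (x + 4)(x + 2)(x - 5/2) / [(4)·(2)·(-5/2)]
       = (x^3 + (7/2)x^2 - 7x - 20) / (-20)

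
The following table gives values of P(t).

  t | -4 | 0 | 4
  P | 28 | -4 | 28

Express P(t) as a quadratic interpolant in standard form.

Newton's divided differences:
P[-4,0] = (-4 - 28) / (0 - (-4)) = -8
P[0,4] = (28 - (-4)) / (4 - 0) = 8
P[-4,0,4] = (8 - (-8)) / (4 - (-4)) = 2
P(t) = 28 + (-8)·(t + 4) + 2·(t + 4)t
Expanding: P(t) = 2t^2 - 4

P(t) = 2t^2 - 4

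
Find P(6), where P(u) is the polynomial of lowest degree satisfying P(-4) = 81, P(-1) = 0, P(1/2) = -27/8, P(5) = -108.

-189

L_0(6) = (7)·(11/2)·(1)/[(-3)·(-9/2)·(-9)] = -77/243
L_1(6) = (10)·(11/2)·(1)/[(3)·(-3/2)·(-6)] = 55/27
L_2(6) = (10)·(7)·(1)/[(9/2)·(3/2)·(-9/2)] = -560/243
L_3(6) = (10)·(7)·(11/2)/[(9)·(6)·(9/2)] = 385/243
Sum: 81·(-77/243) + 0 + (-27/8)·(-560/243) + (-108)·(385/243) = -189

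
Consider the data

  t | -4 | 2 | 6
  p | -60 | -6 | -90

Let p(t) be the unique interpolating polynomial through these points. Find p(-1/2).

-9/4

Evaluate each Lagrange basis at t = -1/2:
L_0(-1/2) = (-5/2)·(-13/2)/[(-6)·(-10)] = 13/48
L_1(-1/2) = (7/2)·(-13/2)/[(6)·(-4)] = 91/96
L_2(-1/2) = (7/2)·(-5/2)/[(10)·(4)] = -7/32
Sum: (-60)·(13/48) + (-6)·(91/96) + (-90)·(-7/32) = -9/4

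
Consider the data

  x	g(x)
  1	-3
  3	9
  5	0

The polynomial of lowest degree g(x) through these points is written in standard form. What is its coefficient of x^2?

-21/8

The leading coefficient equals the top divided difference g[1,3,5].
g[1,3] = (9 - (-3)) / (3 - 1) = 6
g[3,5] = (0 - 9) / (5 - 3) = -9/2
g[1,3,5] = (-9/2 - 6) / (5 - 1) = -21/8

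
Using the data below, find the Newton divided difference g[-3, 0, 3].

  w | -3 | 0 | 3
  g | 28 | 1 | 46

g[-3,0] = (1 - 28) / (0 - (-3)) = -9
g[0,3] = (46 - 1) / (3 - 0) = 15
g[-3,0,3] = (15 - (-9)) / (3 - (-3)) = 4

4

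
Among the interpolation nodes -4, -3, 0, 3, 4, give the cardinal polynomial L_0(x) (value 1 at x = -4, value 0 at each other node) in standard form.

L_0(x) = (1/224)x^4 - (1/56)x^3 - (9/224)x^2 + (9/56)x

L_0(x) = (x + 3)x(x - 3)(x - 4) / [(-1)·(-4)·(-7)·(-8)]
       = (x^4 - 4x^3 - 9x^2 + 36x) / (224)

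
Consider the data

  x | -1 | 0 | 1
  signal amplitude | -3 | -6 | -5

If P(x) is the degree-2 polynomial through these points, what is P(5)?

39

L_0(5) = (5)·(4)/[(-1)·(-2)] = 10
L_1(5) = (6)·(4)/[(1)·(-1)] = -24
L_2(5) = (6)·(5)/[(2)·(1)] = 15
Sum: (-3)·(10) + (-6)·(-24) + (-5)·(15) = 39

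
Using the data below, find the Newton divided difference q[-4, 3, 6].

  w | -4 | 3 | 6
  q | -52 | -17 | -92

-3

q[-4,3] = (-17 - (-52)) / (3 - (-4)) = 5
q[3,6] = (-92 - (-17)) / (6 - 3) = -25
q[-4,3,6] = (-25 - 5) / (6 - (-4)) = -3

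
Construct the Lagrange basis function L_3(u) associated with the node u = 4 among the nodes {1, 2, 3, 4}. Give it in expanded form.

L_3(u) = (1/6)u^3 - u^2 + (11/6)u - 1

L_3(u) = (u - 1)(u - 2)(u - 3) / [(3)·(2)·(1)]
       = (u^3 - 6u^2 + 11u - 6) / (6)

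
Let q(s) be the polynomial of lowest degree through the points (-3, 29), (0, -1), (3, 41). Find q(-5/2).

L_0(-5/2) = (-5/2)·(-11/2)/[(-3)·(-6)] = 55/72
L_1(-5/2) = (1/2)·(-11/2)/[(3)·(-3)] = 11/36
L_2(-5/2) = (1/2)·(-5/2)/[(6)·(3)] = -5/72
Sum: 29·(55/72) + (-1)·(11/36) + 41·(-5/72) = 19

19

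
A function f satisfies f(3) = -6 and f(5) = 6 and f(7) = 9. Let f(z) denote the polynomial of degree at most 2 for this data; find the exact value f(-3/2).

-2109/32

Evaluate each Lagrange basis at z = -3/2:
L_0(-3/2) = (-13/2)·(-17/2)/[(-2)·(-4)] = 221/32
L_1(-3/2) = (-9/2)·(-17/2)/[(2)·(-2)] = -153/16
L_2(-3/2) = (-9/2)·(-13/2)/[(4)·(2)] = 117/32
Sum: (-6)·(221/32) + 6·(-153/16) + 9·(117/32) = -2109/32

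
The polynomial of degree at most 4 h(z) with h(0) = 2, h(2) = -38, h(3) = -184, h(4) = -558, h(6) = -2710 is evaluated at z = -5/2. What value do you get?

L_0(-5/2) = (-9/2)·(-11/2)·(-13/2)·(-17/2)/[(-2)·(-3)·(-4)·(-6)] = 2431/256
L_1(-5/2) = (-5/2)·(-11/2)·(-13/2)·(-17/2)/[(2)·(-1)·(-2)·(-4)] = -12155/256
L_2(-5/2) = (-5/2)·(-9/2)·(-13/2)·(-17/2)/[(3)·(1)·(-1)·(-3)] = 1105/16
L_3(-5/2) = (-5/2)·(-9/2)·(-11/2)·(-17/2)/[(4)·(2)·(1)·(-2)] = -8415/256
L_4(-5/2) = (-5/2)·(-9/2)·(-11/2)·(-13/2)/[(6)·(4)·(3)·(2)] = 715/256
Sum: 2·(2431/256) + (-38)·(-12155/256) + (-184)·(1105/16) + (-558)·(-8415/256) + (-2710)·(715/256) = -889/8

-889/8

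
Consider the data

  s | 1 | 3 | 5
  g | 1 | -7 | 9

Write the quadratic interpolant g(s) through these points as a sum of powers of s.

L_0(s) = (s - 3)(s - 5) / [8] = (1/8)s^2 - s + 15/8
L_1(s) = (s - 1)(s - 5) / [-4] = -(1/4)s^2 + (3/2)s - 5/4
L_2(s) = (s - 1)(s - 3) / [8] = (1/8)s^2 - (1/2)s + 3/8
g(s) = 1·L_0 + (-7)·L_1 + 9·L_2
  1·L_0(s) = (1/8)s^2 - s + 15/8
  (-7)·L_1(s) = (7/4)s^2 - (21/2)s + 35/4
  9·L_2(s) = (9/8)s^2 - (9/2)s + 27/8
Adding term by term: 3s^2 - 16s + 14

g(s) = 3s^2 - 16s + 14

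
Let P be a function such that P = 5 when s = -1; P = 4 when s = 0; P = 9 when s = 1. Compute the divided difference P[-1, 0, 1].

3

P[-1,0] = (4 - 5) / (0 - (-1)) = -1
P[0,1] = (9 - 4) / (1 - 0) = 5
P[-1,0,1] = (5 - (-1)) / (1 - (-1)) = 3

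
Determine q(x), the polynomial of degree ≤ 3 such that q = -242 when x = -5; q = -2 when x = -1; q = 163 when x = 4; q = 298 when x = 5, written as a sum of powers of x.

Build the Lagrange basis polynomials:
L_0(x) = (x + 1)(x - 4)(x - 5) / [-360] = -(1/360)x^3 + (1/45)x^2 - (11/360)x - 1/18
L_1(x) = (x + 5)(x - 4)(x - 5) / [120] = (1/120)x^3 - (1/30)x^2 - (5/24)x + 5/6
L_2(x) = (x + 5)(x + 1)(x - 5) / [-45] = -(1/45)x^3 - (1/45)x^2 + (5/9)x + 5/9
L_3(x) = (x + 5)(x + 1)(x - 4) / [60] = (1/60)x^3 + (1/30)x^2 - (19/60)x - 1/3
q(x) = (-242)·L_0 + (-2)·L_1 + 163·L_2 + 298·L_3
  (-242)·L_0(x) = (121/180)x^3 - (242/45)x^2 + (1331/180)x + 121/9
  (-2)·L_1(x) = -(1/60)x^3 + (1/15)x^2 + (5/12)x - 5/3
  163·L_2(x) = -(163/45)x^3 - (163/45)x^2 + (815/9)x + 815/9
  298·L_3(x) = (149/30)x^3 + (149/15)x^2 - (2831/30)x - 298/3
Adding term by term: 2x^3 + x^2 + 4x + 3

q(x) = 2x^3 + x^2 + 4x + 3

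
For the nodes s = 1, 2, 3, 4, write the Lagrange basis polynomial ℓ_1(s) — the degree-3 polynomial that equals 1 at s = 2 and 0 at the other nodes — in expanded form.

ℓ_1(s) = (s - 1)(s - 3)(s - 4) / [(1)·(-1)·(-2)]
       = (s^3 - 8s^2 + 19s - 12) / (2)

ℓ_1(s) = (1/2)s^3 - 4s^2 + (19/2)s - 6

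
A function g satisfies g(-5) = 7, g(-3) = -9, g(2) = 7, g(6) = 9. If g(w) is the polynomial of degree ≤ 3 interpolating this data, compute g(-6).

1317/55

Evaluate each Lagrange basis at w = -6:
L_0(-6) = (-3)·(-8)·(-12)/[(-2)·(-7)·(-11)] = 144/77
L_1(-6) = (-1)·(-8)·(-12)/[(2)·(-5)·(-9)] = -16/15
L_2(-6) = (-1)·(-3)·(-12)/[(7)·(5)·(-4)] = 9/35
L_3(-6) = (-1)·(-3)·(-8)/[(11)·(9)·(4)] = -2/33
Sum: 7·(144/77) + (-9)·(-16/15) + 7·(9/35) + 9·(-2/33) = 1317/55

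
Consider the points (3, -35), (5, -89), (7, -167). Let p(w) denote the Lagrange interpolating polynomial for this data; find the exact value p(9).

-269

Evaluate each Lagrange basis at w = 9:
L_0(9) = (4)·(2)/[(-2)·(-4)] = 1
L_1(9) = (6)·(2)/[(2)·(-2)] = -3
L_2(9) = (6)·(4)/[(4)·(2)] = 3
Sum: (-35)·(1) + (-89)·(-3) + (-167)·(3) = -269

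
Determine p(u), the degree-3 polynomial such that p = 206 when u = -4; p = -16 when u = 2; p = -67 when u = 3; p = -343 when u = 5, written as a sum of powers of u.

p(u) = -3u^3 + u^2 + u + 2

Build the Lagrange basis polynomials:
L_0(u) = (u - 2)(u - 3)(u - 5) / [-378] = -(1/378)u^3 + (5/189)u^2 - (31/378)u + 5/63
L_1(u) = (u + 4)(u - 3)(u - 5) / [18] = (1/18)u^3 - (2/9)u^2 - (17/18)u + 10/3
L_2(u) = (u + 4)(u - 2)(u - 5) / [-14] = -(1/14)u^3 + (3/14)u^2 + (9/7)u - 20/7
L_3(u) = (u + 4)(u - 2)(u - 3) / [54] = (1/54)u^3 - (1/54)u^2 - (7/27)u + 4/9
p(u) = 206·L_0 + (-16)·L_1 + (-67)·L_2 + (-343)·L_3
  206·L_0(u) = -(103/189)u^3 + (1030/189)u^2 - (3193/189)u + 1030/63
  (-16)·L_1(u) = -(8/9)u^3 + (32/9)u^2 + (136/9)u - 160/3
  (-67)·L_2(u) = (67/14)u^3 - (201/14)u^2 - (603/7)u + 1340/7
  (-343)·L_3(u) = -(343/54)u^3 + (343/54)u^2 + (2401/27)u - 1372/9
Adding term by term: -3u^3 + u^2 + u + 2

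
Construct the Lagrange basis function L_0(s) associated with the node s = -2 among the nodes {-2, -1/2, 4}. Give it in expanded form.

L_0(s) = (s + 1/2)(s - 4) / [(-3/2)·(-6)]
       = (s^2 - (7/2)s - 2) / (9)

L_0(s) = (1/9)s^2 - (7/18)s - 2/9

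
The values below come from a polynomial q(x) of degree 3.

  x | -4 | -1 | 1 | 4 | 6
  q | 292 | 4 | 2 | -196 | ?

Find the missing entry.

The 4 known values determine q uniquely (degree ≤ 3).
Evaluate each Lagrange basis at x = 6:
L_0(6) = (7)·(5)·(2)/[(-3)·(-5)·(-8)] = -7/12
L_1(6) = (10)·(5)·(2)/[(3)·(-2)·(-5)] = 10/3
L_2(6) = (10)·(7)·(2)/[(5)·(2)·(-3)] = -14/3
L_3(6) = (10)·(7)·(5)/[(8)·(5)·(3)] = 35/12
Sum: 292·(-7/12) + 4·(10/3) + 2·(-14/3) + (-196)·(35/12) = -738

-738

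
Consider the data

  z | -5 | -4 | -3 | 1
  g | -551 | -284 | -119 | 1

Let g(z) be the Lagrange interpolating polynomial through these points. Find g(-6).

-944

L_0(-6) = (-2)·(-3)·(-7)/[(-1)·(-2)·(-6)] = 7/2
L_1(-6) = (-1)·(-3)·(-7)/[(1)·(-1)·(-5)] = -21/5
L_2(-6) = (-1)·(-2)·(-7)/[(2)·(1)·(-4)] = 7/4
L_3(-6) = (-1)·(-2)·(-3)/[(6)·(5)·(4)] = -1/20
Sum: (-551)·(7/2) + (-284)·(-21/5) + (-119)·(7/4) + 1·(-1/20) = -944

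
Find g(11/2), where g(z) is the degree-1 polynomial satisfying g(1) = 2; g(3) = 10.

20

Evaluate each Lagrange basis at z = 11/2:
L_0(11/2) = (5/2)/[(-2)] = -5/4
L_1(11/2) = (9/2)/[(2)] = 9/4
Sum: 2·(-5/4) + 10·(9/4) = 20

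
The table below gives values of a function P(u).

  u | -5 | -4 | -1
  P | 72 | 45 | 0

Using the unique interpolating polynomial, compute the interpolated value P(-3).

24

L_0(-3) = (1)·(-2)/[(-1)·(-4)] = -1/2
L_1(-3) = (2)·(-2)/[(1)·(-3)] = 4/3
L_2(-3) = (2)·(1)/[(4)·(3)] = 1/6
Sum: 72·(-1/2) + 45·(4/3) + 0 = 24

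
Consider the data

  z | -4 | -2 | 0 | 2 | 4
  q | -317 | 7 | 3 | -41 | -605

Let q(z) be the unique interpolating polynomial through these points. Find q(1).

-2

L_0(1) = (3)·(1)·(-1)·(-3)/[(-2)·(-4)·(-6)·(-8)] = 3/128
L_1(1) = (5)·(1)·(-1)·(-3)/[(2)·(-2)·(-4)·(-6)] = -5/32
L_2(1) = (5)·(3)·(-1)·(-3)/[(4)·(2)·(-2)·(-4)] = 45/64
L_3(1) = (5)·(3)·(1)·(-3)/[(6)·(4)·(2)·(-2)] = 15/32
L_4(1) = (5)·(3)·(1)·(-1)/[(8)·(6)·(4)·(2)] = -5/128
Sum: (-317)·(3/128) + 7·(-5/32) + 3·(45/64) + (-41)·(15/32) + (-605)·(-5/128) = -2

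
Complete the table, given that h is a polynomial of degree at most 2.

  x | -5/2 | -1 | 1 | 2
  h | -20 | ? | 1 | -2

The 3 known values determine h uniquely (degree ≤ 2).
Evaluate each Lagrange basis at x = -1:
L_0(-1) = (-2)·(-3)/[(-7/2)·(-9/2)] = 8/21
L_1(-1) = (3/2)·(-3)/[(7/2)·(-1)] = 9/7
L_2(-1) = (3/2)·(-2)/[(9/2)·(1)] = -2/3
Sum: (-20)·(8/21) + 1·(9/7) + (-2)·(-2/3) = -5

-5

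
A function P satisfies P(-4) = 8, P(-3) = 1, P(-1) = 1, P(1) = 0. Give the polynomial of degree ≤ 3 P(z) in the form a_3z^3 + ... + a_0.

Build the Lagrange basis polynomials:
L_0(z) = (z + 3)(z + 1)(z - 1) / [-15] = -(1/15)z^3 - (1/5)z^2 + (1/15)z + 1/5
L_1(z) = (z + 4)(z + 1)(z - 1) / [8] = (1/8)z^3 + (1/2)z^2 - (1/8)z - 1/2
L_2(z) = (z + 4)(z + 3)(z - 1) / [-12] = -(1/12)z^3 - (1/2)z^2 - (5/12)z + 1
L_3(z) = (z + 4)(z + 3)(z + 1) / [40] = (1/40)z^3 + (1/5)z^2 + (19/40)z + 3/10
P(z) = 8·L_0 + 1·L_1 + 1·L_2 + 0·L_3
  8·L_0(z) = -(8/15)z^3 - (8/5)z^2 + (8/15)z + 8/5
  1·L_1(z) = (1/8)z^3 + (1/2)z^2 - (1/8)z - 1/2
  1·L_2(z) = -(1/12)z^3 - (1/2)z^2 - (5/12)z + 1
  0·L_3(z) = 0
Adding term by term: -(59/120)z^3 - (8/5)z^2 - (1/120)z + 21/10

P(z) = -(59/120)z^3 - (8/5)z^2 - (1/120)z + 21/10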